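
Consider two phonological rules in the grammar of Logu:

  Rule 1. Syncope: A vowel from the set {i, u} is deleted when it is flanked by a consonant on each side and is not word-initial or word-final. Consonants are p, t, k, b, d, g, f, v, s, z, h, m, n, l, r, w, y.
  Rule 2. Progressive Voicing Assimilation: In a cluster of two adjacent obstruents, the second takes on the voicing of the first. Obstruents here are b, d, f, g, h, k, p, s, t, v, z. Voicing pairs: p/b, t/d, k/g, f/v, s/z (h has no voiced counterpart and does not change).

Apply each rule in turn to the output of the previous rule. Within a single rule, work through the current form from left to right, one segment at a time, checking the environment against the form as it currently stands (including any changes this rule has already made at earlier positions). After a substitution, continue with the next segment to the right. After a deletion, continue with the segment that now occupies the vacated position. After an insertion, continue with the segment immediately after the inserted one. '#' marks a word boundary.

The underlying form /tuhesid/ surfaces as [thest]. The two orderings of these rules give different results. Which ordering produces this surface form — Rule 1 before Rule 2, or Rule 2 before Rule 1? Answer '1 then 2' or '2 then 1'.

1 then 2

Order 1 then 2:
  1 Syncope: [tuhesid] → [thesd]
  2 Progressive Voicing Assimilation: [thesd] → [thest]
  result: [thest]
Order 2 then 1:
  2 Progressive Voicing Assimilation: no change — [tuhesid]
  1 Syncope: [tuhesid] → [thesd]
  result: [thesd]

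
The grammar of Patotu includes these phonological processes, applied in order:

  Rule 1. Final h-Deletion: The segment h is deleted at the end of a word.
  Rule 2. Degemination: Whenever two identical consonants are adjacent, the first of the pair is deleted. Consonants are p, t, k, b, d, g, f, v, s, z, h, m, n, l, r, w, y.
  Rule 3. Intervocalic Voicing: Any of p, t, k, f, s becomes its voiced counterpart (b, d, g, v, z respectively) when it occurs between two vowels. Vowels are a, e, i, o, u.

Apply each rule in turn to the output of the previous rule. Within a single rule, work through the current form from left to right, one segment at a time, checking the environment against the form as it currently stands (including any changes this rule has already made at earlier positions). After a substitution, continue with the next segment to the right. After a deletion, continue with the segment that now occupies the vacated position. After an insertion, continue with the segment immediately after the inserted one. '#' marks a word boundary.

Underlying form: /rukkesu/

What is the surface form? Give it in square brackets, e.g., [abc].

[rugezu]

Rule 1 Final h-Deletion: no change — [rukkesu]
Rule 2 Degemination: [rukkesu] → [rukesu]
Rule 3 Intervocalic Voicing: [rukesu] → [rugezu]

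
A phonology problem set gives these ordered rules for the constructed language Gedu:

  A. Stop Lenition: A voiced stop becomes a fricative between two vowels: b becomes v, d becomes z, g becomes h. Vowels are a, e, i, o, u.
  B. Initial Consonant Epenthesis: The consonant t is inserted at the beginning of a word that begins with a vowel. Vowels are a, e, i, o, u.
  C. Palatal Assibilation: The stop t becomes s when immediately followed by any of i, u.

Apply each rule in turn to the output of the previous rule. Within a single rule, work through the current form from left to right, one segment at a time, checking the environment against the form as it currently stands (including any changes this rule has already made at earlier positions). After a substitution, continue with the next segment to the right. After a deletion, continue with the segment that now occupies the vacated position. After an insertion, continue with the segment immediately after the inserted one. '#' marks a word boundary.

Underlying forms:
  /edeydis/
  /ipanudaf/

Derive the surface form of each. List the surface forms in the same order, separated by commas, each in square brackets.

/edeydis/:
  A Stop Lenition: [edeydis] → [ezeydis]
  B Initial Consonant Epenthesis: [ezeydis] → [tezeydis]
  C Palatal Assibilation: no change — [tezeydis]
/ipanudaf/:
  A Stop Lenition: [ipanudaf] → [ipanuzaf]
  B Initial Consonant Epenthesis: [ipanuzaf] → [tipanuzaf]
  C Palatal Assibilation: [tipanuzaf] → [sipanuzaf]

[tezeydis], [sipanuzaf]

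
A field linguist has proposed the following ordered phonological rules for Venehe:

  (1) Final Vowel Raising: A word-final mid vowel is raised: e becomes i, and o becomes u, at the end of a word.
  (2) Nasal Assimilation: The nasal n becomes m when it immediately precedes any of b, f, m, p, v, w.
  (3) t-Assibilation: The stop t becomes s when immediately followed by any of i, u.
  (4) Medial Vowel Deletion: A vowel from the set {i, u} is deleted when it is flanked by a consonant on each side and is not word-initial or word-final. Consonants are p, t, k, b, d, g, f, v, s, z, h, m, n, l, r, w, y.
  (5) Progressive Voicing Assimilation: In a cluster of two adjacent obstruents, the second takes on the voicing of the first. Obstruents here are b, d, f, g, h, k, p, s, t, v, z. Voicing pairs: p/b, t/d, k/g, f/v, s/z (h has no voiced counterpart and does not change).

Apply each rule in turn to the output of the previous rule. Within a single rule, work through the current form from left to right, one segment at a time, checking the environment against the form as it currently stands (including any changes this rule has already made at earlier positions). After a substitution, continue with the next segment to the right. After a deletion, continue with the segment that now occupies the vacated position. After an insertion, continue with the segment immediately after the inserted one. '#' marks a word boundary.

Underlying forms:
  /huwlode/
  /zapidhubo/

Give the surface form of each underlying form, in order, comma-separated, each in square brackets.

[hwlodi], [zapthpu]

/huwlode/:
  (1) Final Vowel Raising: [huwlode] → [huwlodi]
  (2) Nasal Assimilation: no change — [huwlodi]
  (3) t-Assibilation: no change — [huwlodi]
  (4) Medial Vowel Deletion: [huwlodi] → [hwlodi]
  (5) Progressive Voicing Assimilation: no change — [hwlodi]
/zapidhubo/:
  (1) Final Vowel Raising: [zapidhubo] → [zapidhubu]
  (2) Nasal Assimilation: no change — [zapidhubu]
  (3) t-Assibilation: no change — [zapidhubu]
  (4) Medial Vowel Deletion: [zapidhubu] → [zapdhbu]
  (5) Progressive Voicing Assimilation: [zapdhbu] → [zapthpu]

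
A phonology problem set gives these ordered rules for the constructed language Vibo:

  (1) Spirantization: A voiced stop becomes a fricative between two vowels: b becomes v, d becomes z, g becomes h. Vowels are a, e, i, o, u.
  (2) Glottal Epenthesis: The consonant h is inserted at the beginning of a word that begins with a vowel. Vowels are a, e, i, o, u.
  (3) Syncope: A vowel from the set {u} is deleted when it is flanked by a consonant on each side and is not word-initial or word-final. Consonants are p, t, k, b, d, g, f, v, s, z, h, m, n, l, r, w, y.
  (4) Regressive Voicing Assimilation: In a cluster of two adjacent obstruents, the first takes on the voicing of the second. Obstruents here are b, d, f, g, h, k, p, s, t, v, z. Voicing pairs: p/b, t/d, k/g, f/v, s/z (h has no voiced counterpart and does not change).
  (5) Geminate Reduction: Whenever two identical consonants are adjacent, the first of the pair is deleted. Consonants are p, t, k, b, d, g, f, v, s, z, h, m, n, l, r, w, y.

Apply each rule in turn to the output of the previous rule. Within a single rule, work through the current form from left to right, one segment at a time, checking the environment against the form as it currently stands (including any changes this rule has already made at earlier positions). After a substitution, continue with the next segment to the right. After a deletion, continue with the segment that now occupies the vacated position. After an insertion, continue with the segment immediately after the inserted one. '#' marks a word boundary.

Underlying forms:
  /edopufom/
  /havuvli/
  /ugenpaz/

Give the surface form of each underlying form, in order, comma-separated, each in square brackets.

/edopufom/:
  (1) Spirantization: [edopufom] → [ezopufom]
  (2) Glottal Epenthesis: [ezopufom] → [hezopufom]
  (3) Syncope: [hezopufom] → [hezopfom]
  (4) Regressive Voicing Assimilation: no change — [hezopfom]
  (5) Geminate Reduction: no change — [hezopfom]
/havuvli/:
  (1) Spirantization: no change — [havuvli]
  (2) Glottal Epenthesis: no change — [havuvli]
  (3) Syncope: [havuvli] → [havvli]
  (4) Regressive Voicing Assimilation: no change — [havvli]
  (5) Geminate Reduction: [havvli] → [havli]
/ugenpaz/:
  (1) Spirantization: [ugenpaz] → [uhenpaz]
  (2) Glottal Epenthesis: [uhenpaz] → [huhenpaz]
  (3) Syncope: [huhenpaz] → [hhenpaz]
  (4) Regressive Voicing Assimilation: no change — [hhenpaz]
  (5) Geminate Reduction: [hhenpaz] → [henpaz]

[hezopfom], [havli], [henpaz]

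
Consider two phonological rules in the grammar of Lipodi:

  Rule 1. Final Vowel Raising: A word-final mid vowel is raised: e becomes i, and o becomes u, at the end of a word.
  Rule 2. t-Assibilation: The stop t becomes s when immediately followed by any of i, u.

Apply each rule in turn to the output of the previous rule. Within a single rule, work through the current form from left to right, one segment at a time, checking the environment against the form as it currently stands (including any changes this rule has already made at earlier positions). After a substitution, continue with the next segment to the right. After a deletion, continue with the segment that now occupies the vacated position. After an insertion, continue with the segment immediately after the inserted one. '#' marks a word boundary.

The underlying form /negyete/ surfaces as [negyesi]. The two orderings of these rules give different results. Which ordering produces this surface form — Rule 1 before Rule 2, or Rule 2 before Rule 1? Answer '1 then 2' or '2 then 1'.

1 then 2

Order 1 then 2:
  1 Final Vowel Raising: [negyete] → [negyeti]
  2 t-Assibilation: [negyeti] → [negyesi]
  result: [negyesi]
Order 2 then 1:
  2 t-Assibilation: no change — [negyete]
  1 Final Vowel Raising: [negyete] → [negyeti]
  result: [negyeti]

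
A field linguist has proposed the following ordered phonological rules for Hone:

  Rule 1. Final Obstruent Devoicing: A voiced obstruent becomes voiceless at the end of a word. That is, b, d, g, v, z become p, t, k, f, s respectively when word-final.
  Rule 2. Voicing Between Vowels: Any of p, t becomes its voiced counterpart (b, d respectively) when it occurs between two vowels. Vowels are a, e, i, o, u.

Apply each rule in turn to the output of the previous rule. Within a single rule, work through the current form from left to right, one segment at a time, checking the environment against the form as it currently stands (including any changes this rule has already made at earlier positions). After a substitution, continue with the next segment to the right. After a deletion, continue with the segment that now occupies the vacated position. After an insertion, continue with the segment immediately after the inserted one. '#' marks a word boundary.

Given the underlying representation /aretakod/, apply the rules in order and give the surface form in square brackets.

Rule 1 Final Obstruent Devoicing: [aretakod] → [aretakot]
Rule 2 Voicing Between Vowels: [aretakot] → [aredakot]

[aredakot]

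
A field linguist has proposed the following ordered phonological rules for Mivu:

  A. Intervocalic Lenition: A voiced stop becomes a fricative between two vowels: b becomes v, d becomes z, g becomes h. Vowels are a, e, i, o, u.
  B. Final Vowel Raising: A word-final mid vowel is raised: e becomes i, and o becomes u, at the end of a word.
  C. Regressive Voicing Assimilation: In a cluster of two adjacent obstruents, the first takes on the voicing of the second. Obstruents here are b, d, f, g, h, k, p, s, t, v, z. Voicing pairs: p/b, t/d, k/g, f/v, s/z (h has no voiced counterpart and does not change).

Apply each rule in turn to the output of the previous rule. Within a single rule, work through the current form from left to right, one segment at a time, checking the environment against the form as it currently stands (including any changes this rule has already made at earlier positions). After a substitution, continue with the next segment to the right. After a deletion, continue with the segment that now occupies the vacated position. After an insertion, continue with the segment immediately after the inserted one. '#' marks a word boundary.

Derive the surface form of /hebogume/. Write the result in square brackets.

[hevohumi]

A Intervocalic Lenition: [hebogume] → [hevohume]
B Final Vowel Raising: [hevohume] → [hevohumi]
C Regressive Voicing Assimilation: no change — [hevohumi]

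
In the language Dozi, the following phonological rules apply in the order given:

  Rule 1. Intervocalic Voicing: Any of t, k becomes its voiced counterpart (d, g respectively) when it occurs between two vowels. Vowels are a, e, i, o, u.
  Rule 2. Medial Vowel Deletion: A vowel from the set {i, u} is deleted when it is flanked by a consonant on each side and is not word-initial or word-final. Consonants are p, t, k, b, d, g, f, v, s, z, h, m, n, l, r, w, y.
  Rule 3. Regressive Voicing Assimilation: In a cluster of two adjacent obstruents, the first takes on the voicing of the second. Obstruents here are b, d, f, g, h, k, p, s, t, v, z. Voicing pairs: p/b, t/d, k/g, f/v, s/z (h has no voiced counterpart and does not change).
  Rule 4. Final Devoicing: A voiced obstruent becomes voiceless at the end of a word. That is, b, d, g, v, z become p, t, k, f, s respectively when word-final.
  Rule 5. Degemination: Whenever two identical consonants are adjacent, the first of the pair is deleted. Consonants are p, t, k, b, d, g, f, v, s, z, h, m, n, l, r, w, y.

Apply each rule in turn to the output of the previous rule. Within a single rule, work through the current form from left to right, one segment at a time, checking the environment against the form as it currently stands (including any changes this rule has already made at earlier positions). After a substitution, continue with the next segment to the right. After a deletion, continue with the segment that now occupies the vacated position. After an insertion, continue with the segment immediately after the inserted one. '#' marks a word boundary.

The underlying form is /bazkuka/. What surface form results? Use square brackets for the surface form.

[basga]

Rule 1 Intervocalic Voicing: [bazkuka] → [bazkuga]
Rule 2 Medial Vowel Deletion: [bazkuga] → [bazkga]
Rule 3 Regressive Voicing Assimilation: [bazkga] → [basgga]
Rule 4 Final Devoicing: no change — [basgga]
Rule 5 Degemination: [basgga] → [basga]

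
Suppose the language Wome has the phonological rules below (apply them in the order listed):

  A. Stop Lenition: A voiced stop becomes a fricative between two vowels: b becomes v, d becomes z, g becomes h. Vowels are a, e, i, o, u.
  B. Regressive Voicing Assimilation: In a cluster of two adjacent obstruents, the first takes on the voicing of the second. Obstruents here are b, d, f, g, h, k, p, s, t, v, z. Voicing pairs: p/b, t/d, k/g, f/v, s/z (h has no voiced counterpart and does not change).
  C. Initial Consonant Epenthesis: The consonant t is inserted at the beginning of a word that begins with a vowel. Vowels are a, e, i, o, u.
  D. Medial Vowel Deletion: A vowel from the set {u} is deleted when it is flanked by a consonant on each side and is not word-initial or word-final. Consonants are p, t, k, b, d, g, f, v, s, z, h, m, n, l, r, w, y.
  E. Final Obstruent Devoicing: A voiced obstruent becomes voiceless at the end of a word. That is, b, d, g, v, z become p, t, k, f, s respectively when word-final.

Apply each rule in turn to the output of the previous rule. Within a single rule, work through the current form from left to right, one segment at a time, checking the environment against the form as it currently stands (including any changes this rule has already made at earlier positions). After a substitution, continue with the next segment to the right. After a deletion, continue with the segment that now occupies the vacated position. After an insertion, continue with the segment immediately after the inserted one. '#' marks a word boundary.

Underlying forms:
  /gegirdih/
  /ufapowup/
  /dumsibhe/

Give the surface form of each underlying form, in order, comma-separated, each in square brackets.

[gehirdih], [tfapowp], [dmsiphe]

/gegirdih/:
  A Stop Lenition: [gegirdih] → [gehirdih]
  B Regressive Voicing Assimilation: no change — [gehirdih]
  C Initial Consonant Epenthesis: no change — [gehirdih]
  D Medial Vowel Deletion: no change — [gehirdih]
  E Final Obstruent Devoicing: no change — [gehirdih]
/ufapowup/:
  A Stop Lenition: no change — [ufapowup]
  B Regressive Voicing Assimilation: no change — [ufapowup]
  C Initial Consonant Epenthesis: [ufapowup] → [tufapowup]
  D Medial Vowel Deletion: [tufapowup] → [tfapowp]
  E Final Obstruent Devoicing: no change — [tfapowp]
/dumsibhe/:
  A Stop Lenition: no change — [dumsibhe]
  B Regressive Voicing Assimilation: [dumsibhe] → [dumsiphe]
  C Initial Consonant Epenthesis: no change — [dumsiphe]
  D Medial Vowel Deletion: [dumsiphe] → [dmsiphe]
  E Final Obstruent Devoicing: no change — [dmsiphe]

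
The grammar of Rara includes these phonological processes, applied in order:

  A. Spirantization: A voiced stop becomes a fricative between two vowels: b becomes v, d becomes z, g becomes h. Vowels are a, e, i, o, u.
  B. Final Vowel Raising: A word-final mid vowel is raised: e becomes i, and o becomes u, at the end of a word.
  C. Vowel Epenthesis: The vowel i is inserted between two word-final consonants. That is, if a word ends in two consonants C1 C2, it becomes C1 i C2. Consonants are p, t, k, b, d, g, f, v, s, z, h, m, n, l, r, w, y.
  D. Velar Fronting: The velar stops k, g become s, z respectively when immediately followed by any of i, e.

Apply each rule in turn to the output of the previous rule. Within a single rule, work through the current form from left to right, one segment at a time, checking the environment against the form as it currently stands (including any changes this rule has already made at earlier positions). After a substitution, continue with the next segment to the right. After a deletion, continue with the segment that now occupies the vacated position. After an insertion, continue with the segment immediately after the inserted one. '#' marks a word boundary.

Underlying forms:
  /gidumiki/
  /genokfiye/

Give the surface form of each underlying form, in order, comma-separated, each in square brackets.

[zizumisi], [zenokfiyi]

/gidumiki/:
  A Spirantization: [gidumiki] → [gizumiki]
  B Final Vowel Raising: no change — [gizumiki]
  C Vowel Epenthesis: no change — [gizumiki]
  D Velar Fronting: [gizumiki] → [zizumisi]
/genokfiye/:
  A Spirantization: no change — [genokfiye]
  B Final Vowel Raising: [genokfiye] → [genokfiyi]
  C Vowel Epenthesis: no change — [genokfiyi]
  D Velar Fronting: [genokfiyi] → [zenokfiyi]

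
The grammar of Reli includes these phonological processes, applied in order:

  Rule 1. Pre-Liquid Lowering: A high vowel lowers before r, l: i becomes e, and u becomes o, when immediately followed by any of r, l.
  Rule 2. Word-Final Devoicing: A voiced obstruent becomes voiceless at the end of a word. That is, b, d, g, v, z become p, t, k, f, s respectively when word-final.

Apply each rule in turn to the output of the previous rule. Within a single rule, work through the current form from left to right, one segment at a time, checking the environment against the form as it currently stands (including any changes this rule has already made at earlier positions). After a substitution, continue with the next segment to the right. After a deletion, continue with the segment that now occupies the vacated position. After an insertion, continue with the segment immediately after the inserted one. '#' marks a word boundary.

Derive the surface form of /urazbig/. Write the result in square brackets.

Rule 1 Pre-Liquid Lowering: [urazbig] → [orazbig]
Rule 2 Word-Final Devoicing: [orazbig] → [orazbik]

[orazbik]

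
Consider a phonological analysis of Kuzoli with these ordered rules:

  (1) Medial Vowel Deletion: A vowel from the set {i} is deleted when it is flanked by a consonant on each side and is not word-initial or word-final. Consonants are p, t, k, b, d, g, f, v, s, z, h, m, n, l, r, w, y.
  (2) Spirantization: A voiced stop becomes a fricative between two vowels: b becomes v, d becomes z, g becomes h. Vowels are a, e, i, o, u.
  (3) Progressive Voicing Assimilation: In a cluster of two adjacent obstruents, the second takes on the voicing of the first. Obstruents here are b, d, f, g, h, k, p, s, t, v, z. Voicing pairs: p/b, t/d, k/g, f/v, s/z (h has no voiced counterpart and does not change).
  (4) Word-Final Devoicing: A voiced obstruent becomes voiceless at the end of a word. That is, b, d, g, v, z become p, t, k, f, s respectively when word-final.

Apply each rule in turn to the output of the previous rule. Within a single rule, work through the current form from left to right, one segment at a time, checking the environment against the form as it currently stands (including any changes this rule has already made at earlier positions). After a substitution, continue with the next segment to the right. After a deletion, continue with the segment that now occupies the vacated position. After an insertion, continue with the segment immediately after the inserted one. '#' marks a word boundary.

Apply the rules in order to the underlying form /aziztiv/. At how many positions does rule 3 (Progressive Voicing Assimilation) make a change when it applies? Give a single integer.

1

(1) Medial Vowel Deletion: [aziztiv] → [azztv]
(2) Spirantization: no change — [azztv]
(3) Progressive Voicing Assimilation: [azztv] → [azzdv]
(4) Word-Final Devoicing: [azzdv] → [azzdf]
Rule 3 changed 1 position(s).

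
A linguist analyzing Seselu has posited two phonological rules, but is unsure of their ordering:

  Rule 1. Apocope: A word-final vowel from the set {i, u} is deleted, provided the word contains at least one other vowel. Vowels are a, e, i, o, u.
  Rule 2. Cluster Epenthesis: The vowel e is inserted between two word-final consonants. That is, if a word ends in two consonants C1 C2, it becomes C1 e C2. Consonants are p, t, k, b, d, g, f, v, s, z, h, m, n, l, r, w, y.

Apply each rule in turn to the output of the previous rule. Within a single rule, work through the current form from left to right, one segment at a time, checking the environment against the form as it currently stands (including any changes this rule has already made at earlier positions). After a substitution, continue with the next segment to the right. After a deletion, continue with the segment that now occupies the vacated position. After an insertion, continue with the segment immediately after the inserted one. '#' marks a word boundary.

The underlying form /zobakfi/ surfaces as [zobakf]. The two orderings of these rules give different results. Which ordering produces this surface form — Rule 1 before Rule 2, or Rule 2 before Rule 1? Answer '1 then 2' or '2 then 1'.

Order 1 then 2:
  1 Apocope: [zobakfi] → [zobakf]
  2 Cluster Epenthesis: [zobakf] → [zobakef]
  result: [zobakef]
Order 2 then 1:
  2 Cluster Epenthesis: no change — [zobakfi]
  1 Apocope: [zobakfi] → [zobakf]
  result: [zobakf]

2 then 1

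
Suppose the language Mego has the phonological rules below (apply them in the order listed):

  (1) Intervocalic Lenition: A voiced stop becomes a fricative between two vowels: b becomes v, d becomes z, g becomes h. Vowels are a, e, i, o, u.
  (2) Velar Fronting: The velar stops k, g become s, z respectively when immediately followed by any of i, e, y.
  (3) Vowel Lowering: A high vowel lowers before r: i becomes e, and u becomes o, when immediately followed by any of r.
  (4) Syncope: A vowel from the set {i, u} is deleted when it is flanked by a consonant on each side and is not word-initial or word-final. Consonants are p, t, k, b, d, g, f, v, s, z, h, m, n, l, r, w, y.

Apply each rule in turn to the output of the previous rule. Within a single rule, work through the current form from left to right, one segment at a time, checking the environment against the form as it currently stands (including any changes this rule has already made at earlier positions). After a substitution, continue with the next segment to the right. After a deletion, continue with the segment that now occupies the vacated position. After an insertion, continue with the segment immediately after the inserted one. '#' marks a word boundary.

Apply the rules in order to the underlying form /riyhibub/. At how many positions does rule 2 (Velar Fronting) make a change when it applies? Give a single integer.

0

(1) Intervocalic Lenition: [riyhibub] → [riyhivub]
(2) Velar Fronting: no change — [riyhivub]
(3) Vowel Lowering: no change — [riyhivub]
(4) Syncope: [riyhivub] → [ryhvb]
Rule 2 changed 0 position(s).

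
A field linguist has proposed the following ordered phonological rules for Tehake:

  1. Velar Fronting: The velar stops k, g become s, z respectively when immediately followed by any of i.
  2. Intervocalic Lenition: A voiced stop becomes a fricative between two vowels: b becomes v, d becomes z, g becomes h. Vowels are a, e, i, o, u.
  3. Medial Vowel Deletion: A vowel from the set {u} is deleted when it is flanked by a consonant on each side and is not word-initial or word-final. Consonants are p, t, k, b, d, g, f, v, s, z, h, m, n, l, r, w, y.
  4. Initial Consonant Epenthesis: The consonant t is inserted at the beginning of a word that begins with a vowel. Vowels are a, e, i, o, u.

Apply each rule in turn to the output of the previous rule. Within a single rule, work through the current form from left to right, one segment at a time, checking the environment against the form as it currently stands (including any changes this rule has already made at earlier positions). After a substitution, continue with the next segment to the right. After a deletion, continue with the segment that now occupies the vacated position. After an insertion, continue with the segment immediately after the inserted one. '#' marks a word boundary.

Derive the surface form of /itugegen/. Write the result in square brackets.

[tithehen]

1 Velar Fronting: no change — [itugegen]
2 Intervocalic Lenition: [itugegen] → [ituhehen]
3 Medial Vowel Deletion: [ituhehen] → [ithehen]
4 Initial Consonant Epenthesis: [ithehen] → [tithehen]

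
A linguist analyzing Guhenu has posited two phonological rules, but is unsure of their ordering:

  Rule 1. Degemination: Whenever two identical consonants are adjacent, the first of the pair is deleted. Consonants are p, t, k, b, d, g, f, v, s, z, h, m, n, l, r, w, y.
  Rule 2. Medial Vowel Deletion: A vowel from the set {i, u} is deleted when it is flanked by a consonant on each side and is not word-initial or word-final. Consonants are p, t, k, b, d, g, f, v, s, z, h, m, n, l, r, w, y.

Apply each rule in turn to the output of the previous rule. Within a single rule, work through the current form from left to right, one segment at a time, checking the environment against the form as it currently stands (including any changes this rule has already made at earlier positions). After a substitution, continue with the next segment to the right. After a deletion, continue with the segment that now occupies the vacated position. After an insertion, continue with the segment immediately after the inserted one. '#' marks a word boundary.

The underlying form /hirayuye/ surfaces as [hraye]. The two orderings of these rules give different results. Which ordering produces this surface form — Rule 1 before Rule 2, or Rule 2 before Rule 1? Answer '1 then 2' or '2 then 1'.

Order 1 then 2:
  1 Degemination: no change — [hirayuye]
  2 Medial Vowel Deletion: [hirayuye] → [hrayye]
  result: [hrayye]
Order 2 then 1:
  2 Medial Vowel Deletion: [hirayuye] → [hrayye]
  1 Degemination: [hrayye] → [hraye]
  result: [hraye]

2 then 1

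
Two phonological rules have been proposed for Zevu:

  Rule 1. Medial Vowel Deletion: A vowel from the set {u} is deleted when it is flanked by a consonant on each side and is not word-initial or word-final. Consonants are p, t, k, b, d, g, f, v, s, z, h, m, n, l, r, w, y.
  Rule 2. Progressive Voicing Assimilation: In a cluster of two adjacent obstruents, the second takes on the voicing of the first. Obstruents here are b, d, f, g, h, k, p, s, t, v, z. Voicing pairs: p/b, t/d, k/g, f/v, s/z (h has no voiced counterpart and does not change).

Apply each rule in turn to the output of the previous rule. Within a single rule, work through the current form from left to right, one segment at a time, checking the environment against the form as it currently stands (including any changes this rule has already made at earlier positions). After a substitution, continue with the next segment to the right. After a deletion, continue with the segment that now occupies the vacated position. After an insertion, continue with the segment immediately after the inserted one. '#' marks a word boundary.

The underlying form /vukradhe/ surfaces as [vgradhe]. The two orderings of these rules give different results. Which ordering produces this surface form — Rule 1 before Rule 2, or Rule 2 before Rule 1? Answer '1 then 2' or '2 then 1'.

1 then 2

Order 1 then 2:
  1 Medial Vowel Deletion: [vukradhe] → [vkradhe]
  2 Progressive Voicing Assimilation: [vkradhe] → [vgradhe]
  result: [vgradhe]
Order 2 then 1:
  2 Progressive Voicing Assimilation: no change — [vukradhe]
  1 Medial Vowel Deletion: [vukradhe] → [vkradhe]
  result: [vkradhe]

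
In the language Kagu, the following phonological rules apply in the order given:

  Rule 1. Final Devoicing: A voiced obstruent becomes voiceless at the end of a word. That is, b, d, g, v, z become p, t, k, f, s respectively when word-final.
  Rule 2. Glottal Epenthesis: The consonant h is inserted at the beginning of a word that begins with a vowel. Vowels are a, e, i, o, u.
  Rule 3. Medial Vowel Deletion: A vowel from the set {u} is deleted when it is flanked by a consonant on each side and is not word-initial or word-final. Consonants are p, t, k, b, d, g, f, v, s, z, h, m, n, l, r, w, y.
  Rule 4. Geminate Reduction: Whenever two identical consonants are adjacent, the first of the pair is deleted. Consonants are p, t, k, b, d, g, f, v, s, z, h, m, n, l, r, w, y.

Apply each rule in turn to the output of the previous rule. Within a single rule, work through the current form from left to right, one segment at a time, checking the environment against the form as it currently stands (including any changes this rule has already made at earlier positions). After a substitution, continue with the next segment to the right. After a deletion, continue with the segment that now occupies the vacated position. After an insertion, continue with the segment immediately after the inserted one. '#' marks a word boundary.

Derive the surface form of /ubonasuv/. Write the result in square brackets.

[hbonasf]

Rule 1 Final Devoicing: [ubonasuv] → [ubonasuf]
Rule 2 Glottal Epenthesis: [ubonasuf] → [hubonasuf]
Rule 3 Medial Vowel Deletion: [hubonasuf] → [hbonasf]
Rule 4 Geminate Reduction: no change — [hbonasf]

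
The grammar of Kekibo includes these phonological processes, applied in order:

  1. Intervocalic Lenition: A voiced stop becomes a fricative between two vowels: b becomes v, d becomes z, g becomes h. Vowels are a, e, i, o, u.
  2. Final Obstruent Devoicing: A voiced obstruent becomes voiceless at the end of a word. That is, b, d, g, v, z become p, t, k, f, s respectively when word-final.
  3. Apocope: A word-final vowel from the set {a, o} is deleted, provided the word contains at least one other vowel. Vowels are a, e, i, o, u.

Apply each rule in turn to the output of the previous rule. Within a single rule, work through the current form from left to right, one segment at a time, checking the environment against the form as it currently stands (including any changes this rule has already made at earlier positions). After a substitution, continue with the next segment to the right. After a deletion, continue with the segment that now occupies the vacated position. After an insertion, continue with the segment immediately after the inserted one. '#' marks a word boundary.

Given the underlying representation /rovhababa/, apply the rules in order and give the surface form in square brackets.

[rovhavav]

1 Intervocalic Lenition: [rovhababa] → [rovhavava]
2 Final Obstruent Devoicing: no change — [rovhavava]
3 Apocope: [rovhavava] → [rovhavav]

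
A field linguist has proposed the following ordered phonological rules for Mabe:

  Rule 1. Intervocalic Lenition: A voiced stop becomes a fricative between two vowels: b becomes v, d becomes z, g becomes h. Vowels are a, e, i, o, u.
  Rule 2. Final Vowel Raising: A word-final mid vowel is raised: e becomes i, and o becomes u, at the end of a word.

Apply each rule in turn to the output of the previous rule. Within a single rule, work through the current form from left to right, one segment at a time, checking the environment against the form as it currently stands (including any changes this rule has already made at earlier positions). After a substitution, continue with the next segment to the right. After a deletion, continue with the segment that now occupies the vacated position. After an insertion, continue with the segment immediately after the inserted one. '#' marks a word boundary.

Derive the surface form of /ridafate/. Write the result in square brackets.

[rizafati]

Rule 1 Intervocalic Lenition: [ridafate] → [rizafate]
Rule 2 Final Vowel Raising: [rizafate] → [rizafati]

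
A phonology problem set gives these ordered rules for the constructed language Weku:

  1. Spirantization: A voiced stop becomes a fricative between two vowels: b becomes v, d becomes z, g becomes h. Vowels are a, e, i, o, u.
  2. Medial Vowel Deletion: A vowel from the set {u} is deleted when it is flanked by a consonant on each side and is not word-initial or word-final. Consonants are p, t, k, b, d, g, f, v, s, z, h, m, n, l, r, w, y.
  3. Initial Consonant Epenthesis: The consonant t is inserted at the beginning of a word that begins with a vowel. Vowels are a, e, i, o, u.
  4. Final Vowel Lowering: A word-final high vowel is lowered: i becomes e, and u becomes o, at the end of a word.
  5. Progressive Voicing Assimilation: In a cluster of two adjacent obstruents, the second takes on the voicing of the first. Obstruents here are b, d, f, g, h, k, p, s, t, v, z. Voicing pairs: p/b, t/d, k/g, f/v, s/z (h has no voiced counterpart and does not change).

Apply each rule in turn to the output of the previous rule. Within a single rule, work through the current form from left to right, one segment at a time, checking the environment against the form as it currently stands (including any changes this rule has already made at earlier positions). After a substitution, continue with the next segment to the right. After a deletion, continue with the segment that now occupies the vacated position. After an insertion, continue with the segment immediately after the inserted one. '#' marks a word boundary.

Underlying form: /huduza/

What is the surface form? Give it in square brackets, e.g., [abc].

[hssa]

1 Spirantization: [huduza] → [huzuza]
2 Medial Vowel Deletion: [huzuza] → [hzza]
3 Initial Consonant Epenthesis: no change — [hzza]
4 Final Vowel Lowering: no change — [hzza]
5 Progressive Voicing Assimilation: [hzza] → [hssa]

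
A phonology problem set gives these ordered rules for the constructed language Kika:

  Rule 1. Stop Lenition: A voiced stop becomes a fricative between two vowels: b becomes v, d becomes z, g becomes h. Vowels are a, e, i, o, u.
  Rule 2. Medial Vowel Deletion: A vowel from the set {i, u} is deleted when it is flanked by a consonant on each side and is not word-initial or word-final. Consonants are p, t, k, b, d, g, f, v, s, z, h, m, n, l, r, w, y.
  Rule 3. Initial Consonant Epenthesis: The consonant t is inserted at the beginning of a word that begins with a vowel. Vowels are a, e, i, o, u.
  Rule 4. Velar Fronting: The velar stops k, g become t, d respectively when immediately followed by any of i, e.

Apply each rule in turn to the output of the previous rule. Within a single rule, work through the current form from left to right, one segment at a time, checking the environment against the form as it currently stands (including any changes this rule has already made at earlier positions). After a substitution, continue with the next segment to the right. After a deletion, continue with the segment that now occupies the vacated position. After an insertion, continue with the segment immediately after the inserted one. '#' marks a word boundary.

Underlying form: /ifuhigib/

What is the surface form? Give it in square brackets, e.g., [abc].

[tifhhb]

Rule 1 Stop Lenition: [ifuhigib] → [ifuhihib]
Rule 2 Medial Vowel Deletion: [ifuhihib] → [ifhhb]
Rule 3 Initial Consonant Epenthesis: [ifhhb] → [tifhhb]
Rule 4 Velar Fronting: no change — [tifhhb]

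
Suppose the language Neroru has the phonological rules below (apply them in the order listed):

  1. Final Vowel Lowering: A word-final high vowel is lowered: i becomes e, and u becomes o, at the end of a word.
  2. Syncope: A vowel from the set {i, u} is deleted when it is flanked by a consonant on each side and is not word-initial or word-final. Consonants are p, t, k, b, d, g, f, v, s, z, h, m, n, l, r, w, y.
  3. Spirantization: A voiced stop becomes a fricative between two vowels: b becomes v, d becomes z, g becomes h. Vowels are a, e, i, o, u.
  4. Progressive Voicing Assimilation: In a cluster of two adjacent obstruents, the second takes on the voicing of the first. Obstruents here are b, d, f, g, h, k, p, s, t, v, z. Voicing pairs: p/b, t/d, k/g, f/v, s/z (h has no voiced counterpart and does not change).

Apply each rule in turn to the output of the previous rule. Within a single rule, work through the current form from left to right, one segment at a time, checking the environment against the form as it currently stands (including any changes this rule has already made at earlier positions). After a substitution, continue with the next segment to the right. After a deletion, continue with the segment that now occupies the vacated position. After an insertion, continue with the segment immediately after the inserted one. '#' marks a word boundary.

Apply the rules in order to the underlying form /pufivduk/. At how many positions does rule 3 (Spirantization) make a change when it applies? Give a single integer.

0

1 Final Vowel Lowering: no change — [pufivduk]
2 Syncope: [pufivduk] → [pfvdk]
3 Spirantization: no change — [pfvdk]
4 Progressive Voicing Assimilation: [pfvdk] → [pfftk]
Rule 3 changed 0 position(s).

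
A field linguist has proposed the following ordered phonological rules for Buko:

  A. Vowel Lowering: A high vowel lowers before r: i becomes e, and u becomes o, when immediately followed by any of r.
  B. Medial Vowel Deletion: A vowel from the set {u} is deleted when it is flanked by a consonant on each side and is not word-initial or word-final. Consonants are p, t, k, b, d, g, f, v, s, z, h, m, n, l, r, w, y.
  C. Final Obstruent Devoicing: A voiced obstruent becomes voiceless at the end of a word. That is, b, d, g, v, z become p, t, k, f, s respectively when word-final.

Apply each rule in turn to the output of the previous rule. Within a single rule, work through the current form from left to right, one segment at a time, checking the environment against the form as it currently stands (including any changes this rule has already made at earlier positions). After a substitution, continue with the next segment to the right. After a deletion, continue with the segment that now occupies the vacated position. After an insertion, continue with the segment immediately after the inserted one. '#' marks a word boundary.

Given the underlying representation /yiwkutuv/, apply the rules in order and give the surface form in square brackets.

A Vowel Lowering: no change — [yiwkutuv]
B Medial Vowel Deletion: [yiwkutuv] → [yiwktv]
C Final Obstruent Devoicing: [yiwktv] → [yiwktf]

[yiwktf]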